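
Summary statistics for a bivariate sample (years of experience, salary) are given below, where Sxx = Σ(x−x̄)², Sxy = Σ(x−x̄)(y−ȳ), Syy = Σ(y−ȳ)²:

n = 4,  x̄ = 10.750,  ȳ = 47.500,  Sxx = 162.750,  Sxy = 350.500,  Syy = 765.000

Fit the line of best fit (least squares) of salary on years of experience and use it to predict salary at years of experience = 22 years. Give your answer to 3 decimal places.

b = Sxy/Sxx = 350.5/162.75 = 2.153610
a = ȳ − b·x̄ = 47.5 − 2.153610·10.75 = 24.348694
ŷ(22) = a + b·22 = 24.348694 + 2.153610·22 = 71.728111

71.728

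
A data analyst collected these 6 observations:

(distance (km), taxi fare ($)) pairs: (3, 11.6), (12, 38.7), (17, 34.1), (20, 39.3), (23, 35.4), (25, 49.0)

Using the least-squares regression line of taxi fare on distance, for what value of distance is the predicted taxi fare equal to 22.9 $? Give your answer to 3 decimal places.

n = 6, Σx = 100, Σy = 208.1, Σxy = 3904.1, Σx² = 1996
Sxx = Σx² − (Σx)²/n = 1996 − 1666.666667 = 329.333333
Sxy = Σxy − (Σx)(Σy)/n = 3904.1 − 3468.333333 = 435.766667
b = Sxy/Sxx = 435.766667/329.333333 = 1.323178
a = ȳ − b·x̄ = 34.683333 − 1.323178·16.666667 = 12.630364
Set a + b·x = 22.9: x = (22.9 − 12.630364) / 1.323178 = 7.761340

7.761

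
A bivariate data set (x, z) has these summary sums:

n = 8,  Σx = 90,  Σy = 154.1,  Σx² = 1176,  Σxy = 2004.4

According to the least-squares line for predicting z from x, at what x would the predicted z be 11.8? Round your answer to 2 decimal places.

6.74

Sxx = Σx² − (Σx)²/n = 1176 − 1012.5 = 163.5
Sxy = Σxy − (Σx)(Σy)/n = 2004.4 − 1733.625 = 270.775
b = Sxy/Sxx = 270.775/163.5 = 1.656116
a = ȳ − b·x̄ = 19.2625 − 1.656116·11.25 = 0.631193
Set a + b·x = 11.8: x = (11.8 − 0.631193) / 1.656116 = 6.743976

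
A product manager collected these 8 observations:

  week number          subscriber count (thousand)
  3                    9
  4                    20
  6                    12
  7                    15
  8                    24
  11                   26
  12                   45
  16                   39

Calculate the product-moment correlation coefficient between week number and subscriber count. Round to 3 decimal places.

0.859

n = 8, Σx = 67, Σy = 190, Σxy = 1926, Σx² = 695, Σy² = 5648
Sxx = Σx² − (Σx)²/n = 695 − 561.125 = 133.875
Sxy = Σxy − (Σx)(Σy)/n = 1926 − 1591.25 = 334.75
Syy = Σy² − (Σy)²/n = 5648 − 4512.5 = 1135.5
r = Sxy/√(Sxx·Syy) = 334.75/√(152015.0625) = 334.75/389.891091 = 0.858573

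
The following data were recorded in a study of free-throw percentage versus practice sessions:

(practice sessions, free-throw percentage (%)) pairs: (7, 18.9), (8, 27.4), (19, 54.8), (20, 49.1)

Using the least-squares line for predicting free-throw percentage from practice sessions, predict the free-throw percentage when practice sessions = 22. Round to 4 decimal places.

n = 4, Σx = 54, Σy = 150.2, Σxy = 2374.7, Σx² = 874
Sxx = Σx² − (Σx)²/n = 874 − 729 = 145
Sxy = Σxy − (Σx)(Σy)/n = 2374.7 − 2027.7 = 347
b = Sxy/Sxx = 347/145 = 2.393103
a = ȳ − b·x̄ = 37.55 − 2.393103·13.5 = 5.243103
ŷ(22) = a + b·22 = 5.243103 + 2.393103·22 = 57.891379

57.8914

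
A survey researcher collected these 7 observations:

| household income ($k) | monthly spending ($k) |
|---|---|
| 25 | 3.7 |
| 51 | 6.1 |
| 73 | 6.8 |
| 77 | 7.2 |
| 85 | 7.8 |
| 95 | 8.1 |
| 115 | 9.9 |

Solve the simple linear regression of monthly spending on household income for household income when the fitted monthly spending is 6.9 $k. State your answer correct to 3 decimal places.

71.545

n = 7, Σx = 521, Σy = 49.6, Σxy = 4025.4, Σx² = 43959
Sxx = Σx² − (Σx)²/n = 43959 − 38777.285714 = 5181.714286
Sxy = Σxy − (Σx)(Σy)/n = 4025.4 − 3691.657143 = 333.742857
b = Sxy/Sxx = 333.742857/5181.714286 = 0.064408
a = ȳ − b·x̄ = 7.085714 − 0.064408·74.428571 = 2.291933
Set a + b·x = 6.9: x = (6.9 − 2.291933) / 0.064408 = 71.545159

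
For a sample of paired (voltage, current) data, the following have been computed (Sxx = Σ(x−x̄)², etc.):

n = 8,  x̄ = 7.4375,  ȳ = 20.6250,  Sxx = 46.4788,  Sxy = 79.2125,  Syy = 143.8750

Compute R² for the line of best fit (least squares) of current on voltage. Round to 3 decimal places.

R² = Sxy²/(Sxx·Syy) = (79.2125)²/(46.4788·143.875) = 0.938312

0.938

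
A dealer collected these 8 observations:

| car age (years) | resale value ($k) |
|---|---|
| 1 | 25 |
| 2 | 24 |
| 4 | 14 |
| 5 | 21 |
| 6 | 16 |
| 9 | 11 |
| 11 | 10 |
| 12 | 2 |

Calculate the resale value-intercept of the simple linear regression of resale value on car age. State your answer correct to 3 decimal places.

26.509

n = 8, Σx = 50, Σy = 123, Σxy = 563, Σx² = 428
Sxx = Σx² − (Σx)²/n = 428 − 312.5 = 115.5
Sxy = Σxy − (Σx)(Σy)/n = 563 − 768.75 = -205.75
b = Sxy/Sxx = -205.75/115.5 = -1.781385
a = ȳ − b·x̄ = 15.375 − (-1.781385)·6.25 = 26.508658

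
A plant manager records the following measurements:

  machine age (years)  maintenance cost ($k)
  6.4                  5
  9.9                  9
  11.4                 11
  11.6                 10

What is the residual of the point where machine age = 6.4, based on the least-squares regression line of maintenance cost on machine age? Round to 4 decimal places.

n = 4, Σx = 39.3, Σy = 35, Σxy = 362.5, Σx² = 403.49
Sxx = Σx² − (Σx)²/n = 403.49 − 386.1225 = 17.3675
Sxy = Σxy − (Σx)(Σy)/n = 362.5 − 343.875 = 18.625
b = Sxy/Sxx = 18.625/17.3675 = 1.072405
a = ȳ − b·x̄ = 8.75 − 1.072405·9.825 = -1.786383
ŷ(6.4) = -1.786383 + 1.072405·6.4 = 5.077012
residual = y − ŷ = 5 − 5.077012 = -0.077012

-0.0770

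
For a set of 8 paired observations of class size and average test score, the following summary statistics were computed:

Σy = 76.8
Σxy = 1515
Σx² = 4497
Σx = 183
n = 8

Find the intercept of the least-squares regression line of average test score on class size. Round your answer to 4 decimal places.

Sxx = Σx² − (Σx)²/n = 4497 − 4186.125 = 310.875
Sxy = Σxy − (Σx)(Σy)/n = 1515 − 1756.8 = -241.8
b = Sxy/Sxx = -241.8/310.875 = -0.777805
a = ȳ − b·x̄ = 9.6 − (-0.777805)·22.875 = 27.392280

27.3923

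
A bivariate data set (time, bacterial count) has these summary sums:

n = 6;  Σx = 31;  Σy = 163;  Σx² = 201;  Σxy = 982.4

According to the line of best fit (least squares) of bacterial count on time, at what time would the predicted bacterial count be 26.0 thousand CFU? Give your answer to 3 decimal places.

4.827

Sxx = Σx² − (Σx)²/n = 201 − 160.166667 = 40.833333
Sxy = Σxy − (Σx)(Σy)/n = 982.4 − 842.166667 = 140.233333
b = Sxy/Sxx = 140.233333/40.833333 = 3.434286
a = ȳ − b·x̄ = 27.166667 − 3.434286·5.166667 = 9.422857
Set a + b·x = 26.0: x = (26.0 − 9.422857) / 3.434286 = 4.826955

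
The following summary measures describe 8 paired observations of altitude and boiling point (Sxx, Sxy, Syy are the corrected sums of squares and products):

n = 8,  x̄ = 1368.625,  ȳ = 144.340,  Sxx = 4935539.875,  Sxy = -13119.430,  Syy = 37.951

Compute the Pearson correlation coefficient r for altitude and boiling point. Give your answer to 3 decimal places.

r = Sxy/√(Sxx·Syy) = -13119.43/√(187308673.796125) = -13119.43/13686.075909 = -0.958597

-0.959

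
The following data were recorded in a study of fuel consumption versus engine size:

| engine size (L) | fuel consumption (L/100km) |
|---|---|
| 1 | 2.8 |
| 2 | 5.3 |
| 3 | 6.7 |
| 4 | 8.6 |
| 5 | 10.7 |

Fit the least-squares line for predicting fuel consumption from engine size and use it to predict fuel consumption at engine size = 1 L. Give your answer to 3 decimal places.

n = 5, Σx = 15, Σy = 34.1, Σxy = 121.4, Σx² = 55
Sxx = Σx² − (Σx)²/n = 55 − 45 = 10
Sxy = Σxy − (Σx)(Σy)/n = 121.4 − 102.3 = 19.1
b = Sxy/Sxx = 19.1/10 = 1.91
a = ȳ − b·x̄ = 6.82 − 1.91·3 = 1.09
ŷ(1) = a + b·1 = 1.09 + 1.91·1 = 3

3.000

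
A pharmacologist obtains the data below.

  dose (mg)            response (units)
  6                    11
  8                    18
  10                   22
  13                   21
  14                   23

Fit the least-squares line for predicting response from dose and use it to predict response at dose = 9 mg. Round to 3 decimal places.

n = 5, Σx = 51, Σy = 95, Σxy = 1025, Σx² = 565
Sxx = Σx² − (Σx)²/n = 565 − 520.2 = 44.8
Sxy = Σxy − (Σx)(Σy)/n = 1025 − 969 = 56
b = Sxy/Sxx = 56/44.8 = 1.25
a = ȳ − b·x̄ = 19 − 1.25·10.2 = 6.25
ŷ(9) = a + b·9 = 6.25 + 1.25·9 = 17.5

17.500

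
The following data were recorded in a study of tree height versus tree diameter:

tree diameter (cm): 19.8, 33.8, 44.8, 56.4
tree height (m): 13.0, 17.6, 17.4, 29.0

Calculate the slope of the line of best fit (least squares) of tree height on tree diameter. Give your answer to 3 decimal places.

n = 4, Σx = 154.8, Σy = 77, Σxy = 3267.4, Σx² = 6722.48
Sxx = Σx² − (Σx)²/n = 6722.48 − 5990.76 = 731.72
Sxy = Σxy − (Σx)(Σy)/n = 3267.4 − 2979.9 = 287.5
b = Sxy/Sxx = 287.5/731.72 = 0.392910

0.393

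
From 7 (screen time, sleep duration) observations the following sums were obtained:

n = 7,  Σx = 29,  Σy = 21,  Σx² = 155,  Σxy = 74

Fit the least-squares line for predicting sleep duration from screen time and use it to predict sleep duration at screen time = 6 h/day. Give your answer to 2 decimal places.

2.31

Sxx = Σx² − (Σx)²/n = 155 − 120.142857 = 34.857143
Sxy = Σxy − (Σx)(Σy)/n = 74 − 87 = -13
b = Sxy/Sxx = -13/34.857143 = -0.372951
a = ȳ − b·x̄ = 3 − (-0.372951)·4.142857 = 4.545082
ŷ(6) = a + b·6 = 4.545082 + (-0.372951)·6 = 2.307377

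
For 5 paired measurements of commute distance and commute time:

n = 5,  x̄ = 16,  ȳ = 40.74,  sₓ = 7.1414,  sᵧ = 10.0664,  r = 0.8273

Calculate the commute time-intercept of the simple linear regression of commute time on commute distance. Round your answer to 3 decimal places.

b = r · sᵧ/sₓ = 0.8273 · 10.0664/7.1414 = 1.166148
a = ȳ − b·x̄ = 40.74 − 1.166148·16 = 22.081624

22.082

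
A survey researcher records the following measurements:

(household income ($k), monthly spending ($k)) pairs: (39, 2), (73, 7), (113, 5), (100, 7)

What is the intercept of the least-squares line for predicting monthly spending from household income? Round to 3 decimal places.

n = 4, Σx = 325, Σy = 21, Σxy = 1854, Σx² = 29619
Sxx = Σx² − (Σx)²/n = 29619 − 26406.25 = 3212.75
Sxy = Σxy − (Σx)(Σy)/n = 1854 − 1706.25 = 147.75
b = Sxy/Sxx = 147.75/3212.75 = 0.045989
a = ȳ − b·x̄ = 5.25 − 0.045989·81.25 = 1.513423

1.513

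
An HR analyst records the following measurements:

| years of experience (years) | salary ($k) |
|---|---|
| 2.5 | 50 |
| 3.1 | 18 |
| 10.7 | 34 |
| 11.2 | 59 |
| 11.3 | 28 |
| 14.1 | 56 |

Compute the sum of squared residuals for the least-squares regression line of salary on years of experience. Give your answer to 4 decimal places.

n = 6, Σx = 52.9, Σy = 245, Σxy = 2311.4, Σx² = 582.29, Σy² = 11381
Sxx = Σx² − (Σx)²/n = 582.29 − 466.401667 = 115.888333
Sxy = Σxy − (Σx)(Σy)/n = 2311.4 − 2160.083333 = 151.316667
Syy = Σy² − (Σy)²/n = 11381 − 10004.166667 = 1376.833333
b = Sxy/Sxx = 151.316667/115.888333 = 1.305711
SSE = Syy − b·Sxy = 1376.833333 − 1.305711·151.316667 = 1179.257504

1179.2575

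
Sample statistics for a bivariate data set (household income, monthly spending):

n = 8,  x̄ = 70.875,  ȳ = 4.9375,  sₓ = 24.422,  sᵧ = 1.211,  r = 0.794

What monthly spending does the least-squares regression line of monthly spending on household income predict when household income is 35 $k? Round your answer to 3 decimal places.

b = r · sᵧ/sₓ = 0.794 · 1.211/24.422 = 0.039372
a = ȳ − b·x̄ = 4.9375 − 0.039372·70.875 = 2.147036
ŷ(35) = a + b·35 = 2.147036 + 0.039372·35 = 3.525043

3.525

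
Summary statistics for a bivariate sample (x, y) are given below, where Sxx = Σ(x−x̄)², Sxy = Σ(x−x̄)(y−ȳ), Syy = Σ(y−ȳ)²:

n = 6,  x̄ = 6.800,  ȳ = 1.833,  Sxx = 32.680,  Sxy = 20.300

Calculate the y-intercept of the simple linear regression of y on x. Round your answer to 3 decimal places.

b = Sxy/Sxx = 20.3/32.68 = 0.621175
a = ȳ − b·x̄ = 1.833 − 0.621175·6.8 = -2.390990

-2.391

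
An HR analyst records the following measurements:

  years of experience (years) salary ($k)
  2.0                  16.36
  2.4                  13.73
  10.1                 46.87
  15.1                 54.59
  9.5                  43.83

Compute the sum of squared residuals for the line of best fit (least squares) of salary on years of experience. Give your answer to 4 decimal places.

n = 5, Σx = 39.1, Σy = 175.38, Σxy = 1779.753, Σx² = 430.03, Σy² = 7554.0964
Sxx = Σx² − (Σx)²/n = 430.03 − 305.762 = 124.268
Sxy = Σxy − (Σx)(Σy)/n = 1779.753 − 1371.4716 = 408.2814
Syy = Σy² − (Σy)²/n = 7554.0964 − 6151.62888 = 1402.46752
b = Sxy/Sxx = 408.2814/124.268 = 3.285491
SSE = Syy − b·Sxy = 1402.46752 − 3.285491·408.2814 = 61.062640

61.0626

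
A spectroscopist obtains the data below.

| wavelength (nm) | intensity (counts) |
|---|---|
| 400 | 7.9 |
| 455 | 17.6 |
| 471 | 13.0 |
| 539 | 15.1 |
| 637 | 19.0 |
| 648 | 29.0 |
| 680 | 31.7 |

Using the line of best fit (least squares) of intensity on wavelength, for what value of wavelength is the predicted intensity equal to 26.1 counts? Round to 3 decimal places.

n = 7, Σx = 3830, Σy = 133.3, Σxy = 77880.9, Σx² = 2167460
Sxx = Σx² − (Σx)²/n = 2167460 − 2095557.142857 = 71902.857143
Sxy = Σxy − (Σx)(Σy)/n = 77880.9 − 72934.142857 = 4946.757143
b = Sxy/Sxx = 4946.757143/71902.857143 = 0.068798
a = ȳ − b·x̄ = 19.042857 − 0.068798·547.142857 = -18.599358
Set a + b·x = 26.1: x = (26.1 − (-18.599358)) / 0.068798 = 649.720914

649.721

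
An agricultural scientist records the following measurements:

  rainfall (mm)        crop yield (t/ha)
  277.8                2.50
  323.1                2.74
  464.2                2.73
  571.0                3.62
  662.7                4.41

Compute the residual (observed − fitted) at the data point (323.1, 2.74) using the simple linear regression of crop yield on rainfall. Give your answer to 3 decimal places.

0.163

n = 5, Σx = 2298.8, Σy = 16, Σxy = 7836.587, Σx² = 1162260.38
Sxx = Σx² − (Σx)²/n = 1162260.38 − 1056896.288 = 105364.092
Sxy = Σxy − (Σx)(Σy)/n = 7836.587 − 7356.16 = 480.427
b = Sxy/Sxx = 480.427/105364.092 = 0.004560
a = ȳ − b·x̄ = 3.2 − 0.004560·459.76 = 1.103640
ŷ(323.1) = 1.103640 + 0.004560·323.1 = 2.576874
residual = y − ŷ = 2.74 − 2.576874 = 0.163126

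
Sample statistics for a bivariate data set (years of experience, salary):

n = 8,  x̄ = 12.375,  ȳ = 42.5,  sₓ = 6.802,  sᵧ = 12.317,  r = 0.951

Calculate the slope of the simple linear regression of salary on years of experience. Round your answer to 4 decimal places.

1.7221

b = r · sᵧ/sₓ = 0.951 · 12.317/6.802 = 1.722062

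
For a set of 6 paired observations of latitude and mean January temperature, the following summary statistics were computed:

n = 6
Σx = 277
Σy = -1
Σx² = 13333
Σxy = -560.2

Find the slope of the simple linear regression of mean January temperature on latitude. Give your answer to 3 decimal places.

-0.943

Sxx = Σx² − (Σx)²/n = 13333 − 12788.166667 = 544.833333
Sxy = Σxy − (Σx)(Σy)/n = -560.2 − (-46.166667) = -514.033333
b = Sxy/Sxx = -514.033333/544.833333 = -0.943469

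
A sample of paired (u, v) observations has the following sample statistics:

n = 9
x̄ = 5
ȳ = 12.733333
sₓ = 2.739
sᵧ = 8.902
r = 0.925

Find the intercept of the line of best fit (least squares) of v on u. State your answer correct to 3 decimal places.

-2.298

b = r · sᵧ/sₓ = 0.925 · 8.902/2.739 = 3.006334
a = ȳ − b·x̄ = 12.733333 − 3.006334·5 = -2.298339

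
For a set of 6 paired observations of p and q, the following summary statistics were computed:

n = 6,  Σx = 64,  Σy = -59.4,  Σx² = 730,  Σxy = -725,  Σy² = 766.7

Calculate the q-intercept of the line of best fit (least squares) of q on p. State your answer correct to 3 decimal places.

Sxx = Σx² − (Σx)²/n = 730 − 682.666667 = 47.333333
Sxy = Σxy − (Σx)(Σy)/n = -725 − (-633.6) = -91.4
b = Sxy/Sxx = -91.4/47.333333 = -1.930986
a = ȳ − b·x̄ = -9.9 − (-1.930986)·10.666667 = 10.697183

10.697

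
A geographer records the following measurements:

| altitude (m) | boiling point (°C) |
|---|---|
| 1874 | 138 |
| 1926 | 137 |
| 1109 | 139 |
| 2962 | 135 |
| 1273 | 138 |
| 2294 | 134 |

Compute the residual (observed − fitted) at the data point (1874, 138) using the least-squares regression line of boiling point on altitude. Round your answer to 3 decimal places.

1.089

n = 6, Σx = 11438, Σy = 821, Σxy = 1559565, Σx² = 24107642
Sxx = Σx² − (Σx)²/n = 24107642 − 21804640.666667 = 2303001.333333
Sxy = Σxy − (Σx)(Σy)/n = 1559565 − 1565099.666667 = -5534.666667
b = Sxy/Sxx = -5534.666667/2303001.333333 = -0.002403
a = ȳ − b·x̄ = 136.833333 − (-0.002403)·1906.333333 = 141.414711
ŷ(1874) = 141.414711 + (-0.002403)·1874 = 136.911038
residual = y − ŷ = 138 − 136.911038 = 1.088962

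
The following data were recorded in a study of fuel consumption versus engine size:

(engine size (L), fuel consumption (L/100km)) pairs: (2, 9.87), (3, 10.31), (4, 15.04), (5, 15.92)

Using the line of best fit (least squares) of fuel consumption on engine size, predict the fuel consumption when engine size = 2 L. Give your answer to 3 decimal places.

n = 4, Σx = 14, Σy = 51.14, Σxy = 190.43, Σx² = 54
Sxx = Σx² − (Σx)²/n = 54 − 49 = 5
Sxy = Σxy − (Σx)(Σy)/n = 190.43 − 178.99 = 11.44
b = Sxy/Sxx = 11.44/5 = 2.288
a = ȳ − b·x̄ = 12.785 − 2.288·3.5 = 4.777
ŷ(2) = a + b·2 = 4.777 + 2.288·2 = 9.353

9.353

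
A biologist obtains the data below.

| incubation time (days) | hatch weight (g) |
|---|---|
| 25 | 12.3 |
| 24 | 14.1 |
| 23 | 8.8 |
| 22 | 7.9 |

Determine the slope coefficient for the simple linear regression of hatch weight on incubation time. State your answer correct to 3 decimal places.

1.850

n = 4, Σx = 94, Σy = 43.1, Σxy = 1022.1, Σx² = 2214
Sxx = Σx² − (Σx)²/n = 2214 − 2209 = 5
Sxy = Σxy − (Σx)(Σy)/n = 1022.1 − 1012.85 = 9.25
b = Sxy/Sxx = 9.25/5 = 1.85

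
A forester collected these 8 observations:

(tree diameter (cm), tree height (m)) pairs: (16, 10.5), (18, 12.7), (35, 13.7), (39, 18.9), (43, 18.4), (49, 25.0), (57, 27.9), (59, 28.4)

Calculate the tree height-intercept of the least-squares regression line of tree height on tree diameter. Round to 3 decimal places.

3.130

n = 8, Σx = 316, Σy = 155.5, Σxy = 6895.3, Σx² = 14306
Sxx = Σx² − (Σx)²/n = 14306 − 12482 = 1824
Sxy = Σxy − (Σx)(Σy)/n = 6895.3 − 6142.25 = 753.05
b = Sxy/Sxx = 753.05/1824 = 0.412856
a = ȳ − b·x̄ = 19.4375 − 0.412856·39.5 = 3.129674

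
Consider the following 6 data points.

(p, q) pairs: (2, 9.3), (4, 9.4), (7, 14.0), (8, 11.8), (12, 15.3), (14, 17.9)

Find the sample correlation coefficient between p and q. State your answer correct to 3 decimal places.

0.948

n = 6, Σx = 47, Σy = 77.7, Σxy = 682.8, Σx² = 473, Σy² = 1064.59
Sxx = Σx² − (Σx)²/n = 473 − 368.166667 = 104.833333
Sxy = Σxy − (Σx)(Σy)/n = 682.8 − 608.65 = 74.15
Syy = Σy² − (Σy)²/n = 1064.59 − 1006.215 = 58.375
r = Sxy/√(Sxx·Syy) = 74.15/√(6119.645833) = 74.15/78.228165 = 0.947868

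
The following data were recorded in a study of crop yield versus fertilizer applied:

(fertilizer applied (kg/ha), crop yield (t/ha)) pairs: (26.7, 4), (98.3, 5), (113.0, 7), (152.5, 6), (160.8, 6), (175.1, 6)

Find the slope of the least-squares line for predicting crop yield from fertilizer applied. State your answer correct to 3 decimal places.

0.014

n = 6, Σx = 726.4, Σy = 34, Σxy = 4319.7, Σx² = 102917.68
Sxx = Σx² − (Σx)²/n = 102917.68 − 87942.826667 = 14974.853333
Sxy = Σxy − (Σx)(Σy)/n = 4319.7 − 4116.266667 = 203.433333
b = Sxy/Sxx = 203.433333/14974.853333 = 0.013585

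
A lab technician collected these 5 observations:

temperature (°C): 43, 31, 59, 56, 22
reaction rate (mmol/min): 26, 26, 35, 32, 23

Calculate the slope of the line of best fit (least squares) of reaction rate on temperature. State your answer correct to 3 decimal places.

n = 5, Σx = 211, Σy = 142, Σxy = 6287, Σx² = 9911
Sxx = Σx² − (Σx)²/n = 9911 − 8904.2 = 1006.8
Sxy = Σxy − (Σx)(Σy)/n = 6287 − 5992.4 = 294.6
b = Sxy/Sxx = 294.6/1006.8 = 0.292610

0.293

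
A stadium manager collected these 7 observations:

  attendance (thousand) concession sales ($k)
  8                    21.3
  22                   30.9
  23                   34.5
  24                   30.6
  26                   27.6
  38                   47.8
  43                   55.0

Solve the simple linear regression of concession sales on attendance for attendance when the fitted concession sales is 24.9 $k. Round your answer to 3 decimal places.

n = 7, Σx = 184, Σy = 247.7, Σxy = 7277.1, Σx² = 5622
Sxx = Σx² − (Σx)²/n = 5622 − 4836.571429 = 785.428571
Sxy = Σxy − (Σx)(Σy)/n = 7277.1 − 6510.971429 = 766.128571
b = Sxy/Sxx = 766.128571/785.428571 = 0.975427
a = ȳ − b·x̄ = 35.385714 − 0.975427·26.285714 = 9.745908
Set a + b·x = 24.9: x = (24.9 − 9.745908) / 0.975427 = 15.535848

15.536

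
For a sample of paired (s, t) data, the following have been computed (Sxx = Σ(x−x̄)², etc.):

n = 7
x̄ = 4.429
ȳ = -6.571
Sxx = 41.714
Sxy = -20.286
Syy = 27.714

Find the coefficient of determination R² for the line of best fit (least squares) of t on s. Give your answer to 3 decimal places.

R² = Sxy²/(Sxx·Syy) = (-20.286)²/(41.714·27.714) = 0.355969

0.356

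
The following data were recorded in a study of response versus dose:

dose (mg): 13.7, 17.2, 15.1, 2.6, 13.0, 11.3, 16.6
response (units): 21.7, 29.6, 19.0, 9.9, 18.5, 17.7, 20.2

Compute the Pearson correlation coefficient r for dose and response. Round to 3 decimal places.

0.859

n = 7, Σx = 89.5, Σy = 136.6, Σxy = 1894.88, Σx² = 1290.55, Σy² = 2869.64
Sxx = Σx² − (Σx)²/n = 1290.55 − 1144.321429 = 146.228571
Sxy = Σxy − (Σx)(Σy)/n = 1894.88 − 1746.528571 = 148.351429
Syy = Σy² − (Σy)²/n = 2869.64 − 2665.651429 = 203.988571
r = Sxy/√(Sxx·Syy) = 148.351429/√(29828.957388) = 148.351429/172.710617 = 0.858960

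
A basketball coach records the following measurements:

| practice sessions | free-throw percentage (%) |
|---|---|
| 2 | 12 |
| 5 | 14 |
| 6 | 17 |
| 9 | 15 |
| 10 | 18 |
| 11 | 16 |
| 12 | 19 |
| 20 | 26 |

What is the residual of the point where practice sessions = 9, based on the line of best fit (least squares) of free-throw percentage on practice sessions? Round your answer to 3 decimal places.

n = 8, Σx = 75, Σy = 137, Σxy = 1435, Σx² = 911
Sxx = Σx² − (Σx)²/n = 911 − 703.125 = 207.875
Sxy = Σxy − (Σx)(Σy)/n = 1435 − 1284.375 = 150.625
b = Sxy/Sxx = 150.625/207.875 = 0.724594
a = ȳ − b·x̄ = 17.125 − 0.724594·9.375 = 10.331930
ŷ(9) = 10.331930 + 0.724594·9 = 16.853277
residual = y − ŷ = 15 − 16.853277 = -1.853277

-1.853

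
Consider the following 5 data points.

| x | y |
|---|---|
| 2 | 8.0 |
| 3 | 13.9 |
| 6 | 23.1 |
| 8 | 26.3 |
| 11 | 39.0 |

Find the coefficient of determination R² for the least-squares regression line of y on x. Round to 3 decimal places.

0.982

n = 5, Σx = 30, Σy = 110.3, Σxy = 835.7, Σx² = 234, Σy² = 3003.51
Sxx = Σx² − (Σx)²/n = 234 − 180 = 54
Sxy = Σxy − (Σx)(Σy)/n = 835.7 − 661.8 = 173.9
Syy = Σy² − (Σy)²/n = 3003.51 − 2433.218 = 570.292
R² = Sxy²/(Sxx·Syy) = (173.9)²/(54·570.292) = 0.981992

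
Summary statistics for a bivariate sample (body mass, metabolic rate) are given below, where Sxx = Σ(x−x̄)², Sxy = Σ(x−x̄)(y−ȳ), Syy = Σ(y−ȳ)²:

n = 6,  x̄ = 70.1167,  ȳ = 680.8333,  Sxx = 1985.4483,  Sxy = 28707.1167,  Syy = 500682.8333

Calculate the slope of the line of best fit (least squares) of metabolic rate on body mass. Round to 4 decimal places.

14.4588

b = Sxy/Sxx = 28707.1167/1985.4483 = 14.458758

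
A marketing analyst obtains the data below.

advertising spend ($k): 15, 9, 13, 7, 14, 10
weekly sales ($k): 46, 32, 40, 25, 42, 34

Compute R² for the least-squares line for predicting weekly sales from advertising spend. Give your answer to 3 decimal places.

n = 6, Σx = 68, Σy = 219, Σxy = 2601, Σx² = 820, Σy² = 8285
Sxx = Σx² − (Σx)²/n = 820 − 770.666667 = 49.333333
Sxy = Σxy − (Σx)(Σy)/n = 2601 − 2482 = 119
Syy = Σy² − (Σy)²/n = 8285 − 7993.5 = 291.5
R² = Sxy²/(Sxx·Syy) = (119)²/(49.333333·291.5) = 0.984725

0.985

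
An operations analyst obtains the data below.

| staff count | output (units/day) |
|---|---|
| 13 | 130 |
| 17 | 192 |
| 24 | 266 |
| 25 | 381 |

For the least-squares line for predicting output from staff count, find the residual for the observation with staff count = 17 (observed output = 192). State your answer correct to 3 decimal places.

n = 4, Σx = 79, Σy = 969, Σxy = 20863, Σx² = 1659
Sxx = Σx² − (Σx)²/n = 1659 − 1560.25 = 98.75
Sxy = Σxy − (Σx)(Σy)/n = 20863 − 19137.75 = 1725.25
b = Sxy/Sxx = 1725.25/98.75 = 17.470886
a = ȳ − b·x̄ = 242.25 − 17.470886·19.75 = -102.8
ŷ(17) = -102.8 + 17.470886·17 = 194.205063
residual = y − ŷ = 192 − 194.205063 = -2.205063

-2.205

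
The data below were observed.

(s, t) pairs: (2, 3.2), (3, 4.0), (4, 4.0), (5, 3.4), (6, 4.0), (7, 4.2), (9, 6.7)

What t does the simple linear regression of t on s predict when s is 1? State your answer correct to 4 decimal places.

n = 7, Σx = 36, Σy = 29.5, Σxy = 165.1, Σx² = 220
Sxx = Σx² − (Σx)²/n = 220 − 185.142857 = 34.857143
Sxy = Σxy − (Σx)(Σy)/n = 165.1 − 151.714286 = 13.385714
b = Sxy/Sxx = 13.385714/34.857143 = 0.384016
a = ȳ − b·x̄ = 4.214286 − 0.384016·5.142857 = 2.239344
ŷ(1) = a + b·1 = 2.239344 + 0.384016·1 = 2.623361

2.6234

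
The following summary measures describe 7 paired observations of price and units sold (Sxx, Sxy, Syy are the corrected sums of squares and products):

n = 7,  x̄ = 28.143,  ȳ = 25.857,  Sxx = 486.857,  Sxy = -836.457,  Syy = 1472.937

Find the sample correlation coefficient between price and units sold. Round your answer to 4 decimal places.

-0.9878

r = Sxy/√(Sxx·Syy) = -836.457/√(717109.689009) = -836.457/846.823293 = -0.987759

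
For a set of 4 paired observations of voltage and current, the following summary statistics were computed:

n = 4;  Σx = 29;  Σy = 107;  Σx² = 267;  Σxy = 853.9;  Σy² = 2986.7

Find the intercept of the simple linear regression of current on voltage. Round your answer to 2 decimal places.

16.77

Sxx = Σx² − (Σx)²/n = 267 − 210.25 = 56.75
Sxy = Σxy − (Σx)(Σy)/n = 853.9 − 775.75 = 78.15
b = Sxy/Sxx = 78.15/56.75 = 1.377093
a = ȳ − b·x̄ = 26.75 − 1.377093·7.25 = 16.766079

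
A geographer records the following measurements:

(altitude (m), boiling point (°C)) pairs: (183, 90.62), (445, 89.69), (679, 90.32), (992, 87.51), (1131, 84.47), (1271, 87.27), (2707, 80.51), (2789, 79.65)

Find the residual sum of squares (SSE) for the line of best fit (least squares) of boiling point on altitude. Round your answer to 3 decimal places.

n = 8, Σx = 10197, Σy = 690.04, Σxy = 851172.87, Σx² = 19677591, Σy² = 59649.1994
Sxx = Σx² − (Σx)²/n = 19677591 − 12997351.125 = 6680239.875
Sxy = Σxy − (Σx)(Σy)/n = 851172.87 − 879542.235 = -28369.365
Syy = Σy² − (Σy)²/n = 59649.1994 − 59519.4002 = 129.7992
b = Sxy/Sxx = -28369.365/6680239.875 = -0.004247
SSE = Syy − b·Sxy = 129.7992 − (-0.004247)·(-28369.365) = 9.321360

9.321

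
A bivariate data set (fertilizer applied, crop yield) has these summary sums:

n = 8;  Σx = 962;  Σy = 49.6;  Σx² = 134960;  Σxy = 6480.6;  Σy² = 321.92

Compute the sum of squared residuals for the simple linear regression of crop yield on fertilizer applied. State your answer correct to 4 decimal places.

Sxx = Σx² − (Σx)²/n = 134960 − 115680.5 = 19279.5
Sxy = Σxy − (Σx)(Σy)/n = 6480.6 − 5964.4 = 516.2
Syy = Σy² − (Σy)²/n = 321.92 − 307.52 = 14.4
b = Sxy/Sxx = 516.2/19279.5 = 0.026775
SSE = Syy − b·Sxy = 14.4 − 0.026775·516.2 = 0.578976

0.5790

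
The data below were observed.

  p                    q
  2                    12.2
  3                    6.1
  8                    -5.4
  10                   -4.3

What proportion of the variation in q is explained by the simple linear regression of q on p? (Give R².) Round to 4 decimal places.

n = 4, Σx = 23, Σy = 8.6, Σxy = -43.5, Σx² = 177, Σy² = 233.7
Sxx = Σx² − (Σx)²/n = 177 − 132.25 = 44.75
Sxy = Σxy − (Σx)(Σy)/n = -43.5 − 49.45 = -92.95
Syy = Σy² − (Σy)²/n = 233.7 − 18.49 = 215.21
R² = Sxy²/(Sxx·Syy) = (-92.95)²/(44.75·215.21) = 0.897105

0.8971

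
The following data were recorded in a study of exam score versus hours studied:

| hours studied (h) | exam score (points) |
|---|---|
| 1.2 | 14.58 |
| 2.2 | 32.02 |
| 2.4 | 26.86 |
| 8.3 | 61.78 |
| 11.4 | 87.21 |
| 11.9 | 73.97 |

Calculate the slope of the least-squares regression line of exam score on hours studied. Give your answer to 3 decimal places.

n = 6, Σx = 37.4, Σy = 296.42, Σxy = 2539.615, Σx² = 352.5
Sxx = Σx² − (Σx)²/n = 352.5 − 233.126667 = 119.373333
Sxy = Σxy − (Σx)(Σy)/n = 2539.615 − 1847.684667 = 691.930333
b = Sxy/Sxx = 691.930333/119.373333 = 5.796356

5.796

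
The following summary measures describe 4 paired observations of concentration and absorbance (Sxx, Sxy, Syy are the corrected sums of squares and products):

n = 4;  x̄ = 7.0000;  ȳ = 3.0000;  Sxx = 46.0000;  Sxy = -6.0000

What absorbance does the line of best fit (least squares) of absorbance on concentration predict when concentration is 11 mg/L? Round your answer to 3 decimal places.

2.478

b = Sxy/Sxx = -6/46 = -0.130435
a = ȳ − b·x̄ = 3 − (-0.130435)·7 = 3.913043
ŷ(11) = a + b·11 = 3.913043 + (-0.130435)·11 = 2.478261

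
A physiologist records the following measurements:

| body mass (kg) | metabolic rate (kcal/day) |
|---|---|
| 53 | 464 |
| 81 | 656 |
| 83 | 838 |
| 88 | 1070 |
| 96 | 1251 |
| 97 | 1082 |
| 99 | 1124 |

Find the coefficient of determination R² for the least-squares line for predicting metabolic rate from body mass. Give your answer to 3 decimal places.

n = 7, Σx = 597, Σy = 6485, Σxy = 577768, Σx² = 52429, Σy² = 6491877
Sxx = Σx² − (Σx)²/n = 52429 − 50915.571429 = 1513.428571
Sxy = Σxy − (Σx)(Σy)/n = 577768 − 553077.857143 = 24690.142857
Syy = Σy² − (Σy)²/n = 6491877 − 6007889.285714 = 483987.714286
R² = Sxy²/(Sxx·Syy) = (24690.142857)²/(1513.428571·483987.714286) = 0.832245

0.832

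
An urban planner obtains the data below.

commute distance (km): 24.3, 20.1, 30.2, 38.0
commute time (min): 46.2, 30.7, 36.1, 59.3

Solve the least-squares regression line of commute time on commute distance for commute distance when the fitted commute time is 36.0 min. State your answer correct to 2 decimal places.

22.66

n = 4, Σx = 112.6, Σy = 172.3, Σxy = 5083.35, Σx² = 3350.54
Sxx = Σx² − (Σx)²/n = 3350.54 − 3169.69 = 180.85
Sxy = Σxy − (Σx)(Σy)/n = 5083.35 − 4850.245 = 233.105
b = Sxy/Sxx = 233.105/180.85 = 1.288941
a = ȳ − b·x̄ = 43.075 − 1.288941·28.15 = 6.791308
Set a + b·x = 36.0: x = (36.0 − 6.791308) / 1.288941 = 22.660998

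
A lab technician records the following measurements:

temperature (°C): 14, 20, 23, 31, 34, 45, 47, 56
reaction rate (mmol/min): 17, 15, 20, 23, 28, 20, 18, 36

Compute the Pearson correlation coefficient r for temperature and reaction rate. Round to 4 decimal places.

n = 8, Σx = 270, Σy = 177, Σxy = 6425, Σx² = 10612, Σy² = 4247
Sxx = Σx² − (Σx)²/n = 10612 − 9112.5 = 1499.5
Sxy = Σxy − (Σx)(Σy)/n = 6425 − 5973.75 = 451.25
Syy = Σy² − (Σy)²/n = 4247 − 3916.125 = 330.875
r = Sxy/√(Sxx·Syy) = 451.25/√(496147.0625) = 451.25/704.377074 = 0.640637

0.6406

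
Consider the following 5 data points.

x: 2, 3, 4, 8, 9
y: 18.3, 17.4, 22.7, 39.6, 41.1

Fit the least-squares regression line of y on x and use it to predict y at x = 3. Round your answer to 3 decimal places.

19.713

n = 5, Σx = 26, Σy = 139.1, Σxy = 866.3, Σx² = 174
Sxx = Σx² − (Σx)²/n = 174 − 135.2 = 38.8
Sxy = Σxy − (Σx)(Σy)/n = 866.3 − 723.32 = 142.98
b = Sxy/Sxx = 142.98/38.8 = 3.685052
a = ȳ − b·x̄ = 27.82 − 3.685052·5.2 = 8.657732
ŷ(3) = a + b·3 = 8.657732 + 3.685052·3 = 19.712887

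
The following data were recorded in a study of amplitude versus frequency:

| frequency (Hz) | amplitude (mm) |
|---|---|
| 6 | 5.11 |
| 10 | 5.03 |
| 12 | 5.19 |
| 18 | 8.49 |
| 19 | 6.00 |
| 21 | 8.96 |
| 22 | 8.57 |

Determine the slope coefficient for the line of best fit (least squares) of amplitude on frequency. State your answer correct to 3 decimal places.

n = 7, Σx = 108, Σy = 47.35, Σxy = 786.76, Σx² = 1890
Sxx = Σx² − (Σx)²/n = 1890 − 1666.285714 = 223.714286
Sxy = Σxy − (Σx)(Σy)/n = 786.76 − 730.542857 = 56.217143
b = Sxy/Sxx = 56.217143/223.714286 = 0.251290

0.251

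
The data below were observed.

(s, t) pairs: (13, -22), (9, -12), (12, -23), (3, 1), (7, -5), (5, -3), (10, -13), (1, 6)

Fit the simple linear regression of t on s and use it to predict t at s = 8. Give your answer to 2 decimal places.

-10.08

n = 8, Σx = 60, Σy = -71, Σxy = -841, Σx² = 578
Sxx = Σx² − (Σx)²/n = 578 − 450 = 128
Sxy = Σxy − (Σx)(Σy)/n = -841 − (-532.5) = -308.5
b = Sxy/Sxx = -308.5/128 = -2.410156
a = ȳ − b·x̄ = -8.875 − (-2.410156)·7.5 = 9.201172
ŷ(8) = a + b·8 = 9.201172 + (-2.410156)·8 = -10.080078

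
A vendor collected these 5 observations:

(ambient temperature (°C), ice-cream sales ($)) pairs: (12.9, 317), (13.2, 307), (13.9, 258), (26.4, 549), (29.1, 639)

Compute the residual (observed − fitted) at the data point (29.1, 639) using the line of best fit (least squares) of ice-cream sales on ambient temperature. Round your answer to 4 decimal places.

16.8053

n = 5, Σx = 95.5, Σy = 2070, Σxy = 44816.4, Σx² = 2077.63
Sxx = Σx² − (Σx)²/n = 2077.63 − 1824.05 = 253.58
Sxy = Σxy − (Σx)(Σy)/n = 44816.4 − 39537 = 5279.4
b = Sxy/Sxx = 5279.4/253.58 = 20.819465
a = ȳ − b·x̄ = 414 − 20.819465·19.1 = 16.348214
ŷ(29.1) = 16.348214 + 20.819465·29.1 = 622.194653
residual = y − ŷ = 639 − 622.194653 = 16.805347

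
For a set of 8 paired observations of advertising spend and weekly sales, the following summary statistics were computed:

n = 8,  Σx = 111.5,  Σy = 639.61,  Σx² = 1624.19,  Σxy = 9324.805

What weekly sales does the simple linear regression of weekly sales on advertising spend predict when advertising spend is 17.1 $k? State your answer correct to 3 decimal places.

Sxx = Σx² − (Σx)²/n = 1624.19 − 1554.03125 = 70.15875
Sxy = Σxy − (Σx)(Σy)/n = 9324.805 − 8914.564375 = 410.240625
b = Sxy/Sxx = 410.240625/70.15875 = 5.847319
a = ȳ − b·x̄ = 79.95125 − 5.847319·13.9375 = -1.545765
ŷ(17.1) = a + b·17.1 = -1.545765 + 5.847319·17.1 = 98.443398

98.443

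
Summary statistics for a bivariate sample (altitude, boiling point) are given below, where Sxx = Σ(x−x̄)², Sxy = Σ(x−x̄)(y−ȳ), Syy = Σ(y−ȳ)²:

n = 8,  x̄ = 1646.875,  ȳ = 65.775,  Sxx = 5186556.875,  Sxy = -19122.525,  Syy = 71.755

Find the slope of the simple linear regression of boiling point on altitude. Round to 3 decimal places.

b = Sxy/Sxx = -19122.525/5186556.875 = -0.003687

-0.004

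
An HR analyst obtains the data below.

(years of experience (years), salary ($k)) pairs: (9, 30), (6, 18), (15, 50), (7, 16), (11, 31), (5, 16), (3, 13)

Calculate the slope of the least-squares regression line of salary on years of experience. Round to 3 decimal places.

3.143

n = 7, Σx = 56, Σy = 174, Σxy = 1700, Σx² = 546
Sxx = Σx² − (Σx)²/n = 546 − 448 = 98
Sxy = Σxy − (Σx)(Σy)/n = 1700 − 1392 = 308
b = Sxy/Sxx = 308/98 = 3.142857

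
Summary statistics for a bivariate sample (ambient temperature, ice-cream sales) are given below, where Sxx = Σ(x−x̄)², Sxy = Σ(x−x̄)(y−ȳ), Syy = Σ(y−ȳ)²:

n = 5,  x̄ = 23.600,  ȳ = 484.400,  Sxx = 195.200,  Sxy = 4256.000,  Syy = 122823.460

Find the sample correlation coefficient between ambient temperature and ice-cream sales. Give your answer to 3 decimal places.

r = Sxy/√(Sxx·Syy) = 4256/√(23975139.392) = 4256/4896.441503 = 0.869203

0.869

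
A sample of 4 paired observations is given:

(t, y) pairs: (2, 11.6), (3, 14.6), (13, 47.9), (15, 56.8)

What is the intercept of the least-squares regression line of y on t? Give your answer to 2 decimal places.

n = 4, Σx = 33, Σy = 130.9, Σxy = 1541.7, Σx² = 407
Sxx = Σx² − (Σx)²/n = 407 − 272.25 = 134.75
Sxy = Σxy − (Σx)(Σy)/n = 1541.7 − 1079.925 = 461.775
b = Sxy/Sxx = 461.775/134.75 = 3.426902
a = ȳ − b·x̄ = 32.725 − 3.426902·8.25 = 4.453061

4.45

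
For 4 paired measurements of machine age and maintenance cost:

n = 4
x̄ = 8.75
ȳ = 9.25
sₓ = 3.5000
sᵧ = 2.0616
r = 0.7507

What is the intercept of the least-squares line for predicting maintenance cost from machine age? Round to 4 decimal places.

b = r · sᵧ/sₓ = 0.7507 · 2.0616/3.5 = 0.442184
a = ȳ − b·x̄ = 9.25 − 0.442184·8.75 = 5.380892

5.3809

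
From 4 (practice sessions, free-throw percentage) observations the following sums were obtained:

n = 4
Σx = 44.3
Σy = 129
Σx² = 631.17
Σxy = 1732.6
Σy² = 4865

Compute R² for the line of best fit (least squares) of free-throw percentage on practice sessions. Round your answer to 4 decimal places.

0.9326

Sxx = Σx² − (Σx)²/n = 631.17 − 490.6225 = 140.5475
Sxy = Σxy − (Σx)(Σy)/n = 1732.6 − 1428.675 = 303.925
Syy = Σy² − (Σy)²/n = 4865 − 4160.25 = 704.75
R² = Sxy²/(Sxx·Syy) = (303.925)²/(140.5475·704.75) = 0.932555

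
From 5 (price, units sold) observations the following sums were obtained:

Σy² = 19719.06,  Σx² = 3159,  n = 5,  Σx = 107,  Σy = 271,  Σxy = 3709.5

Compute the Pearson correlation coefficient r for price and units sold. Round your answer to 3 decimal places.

-0.999

Sxx = Σx² − (Σx)²/n = 3159 − 2289.8 = 869.2
Sxy = Σxy − (Σx)(Σy)/n = 3709.5 − 5799.4 = -2089.9
Syy = Σy² − (Σy)²/n = 19719.06 − 14688.2 = 5030.86
r = Sxy/√(Sxx·Syy) = -2089.9/√(4372823.512) = -2089.9/2091.129721 = -0.999412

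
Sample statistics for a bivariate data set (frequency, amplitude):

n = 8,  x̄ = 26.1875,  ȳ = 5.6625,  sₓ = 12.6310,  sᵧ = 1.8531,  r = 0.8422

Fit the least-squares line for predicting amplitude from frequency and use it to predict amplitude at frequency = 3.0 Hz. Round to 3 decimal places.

2.797

b = r · sᵧ/sₓ = 0.8422 · 1.8531/12.631 = 0.123560
a = ȳ − b·x̄ = 5.6625 − 0.123560·26.1875 = 2.426784
ŷ(3.0) = a + b·3.0 = 2.426784 + 0.123560·3 = 2.797463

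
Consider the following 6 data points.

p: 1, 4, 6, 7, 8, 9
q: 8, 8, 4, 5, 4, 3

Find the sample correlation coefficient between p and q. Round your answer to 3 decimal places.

-0.907

n = 6, Σx = 35, Σy = 32, Σxy = 158, Σx² = 247, Σy² = 194
Sxx = Σx² − (Σx)²/n = 247 − 204.166667 = 42.833333
Sxy = Σxy − (Σx)(Σy)/n = 158 − 186.666667 = -28.666667
Syy = Σy² − (Σy)²/n = 194 − 170.666667 = 23.333333
r = Sxy/√(Sxx·Syy) = -28.666667/√(999.444444) = -28.666667/31.613991 = -0.906772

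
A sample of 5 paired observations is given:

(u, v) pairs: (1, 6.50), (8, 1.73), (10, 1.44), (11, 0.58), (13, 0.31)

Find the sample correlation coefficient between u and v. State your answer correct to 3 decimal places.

-0.981

n = 5, Σx = 43, Σy = 10.56, Σxy = 45.15, Σx² = 455, Σy² = 47.749
Sxx = Σx² − (Σx)²/n = 455 − 369.8 = 85.2
Sxy = Σxy − (Σx)(Σy)/n = 45.15 − 90.816 = -45.666
Syy = Σy² − (Σy)²/n = 47.749 − 22.30272 = 25.44628
r = Sxy/√(Sxx·Syy) = -45.666/√(2168.023056) = -45.666/46.562034 = -0.980756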